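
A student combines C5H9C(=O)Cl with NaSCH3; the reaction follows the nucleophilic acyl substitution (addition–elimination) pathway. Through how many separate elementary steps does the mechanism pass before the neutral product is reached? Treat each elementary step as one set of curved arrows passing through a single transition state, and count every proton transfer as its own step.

2

Step 1: A lone pair on the S of CH3S⁻ attacks the electrophilic acyl carbon; the π(C=O) electrons move onto oxygen, giving a tetrahedral intermediate.
Step 2: Elimination step: re-formation of the carbonyl π bond drives out Cl⁻, giving the new acyl compound.
Total: 2 elementary steps.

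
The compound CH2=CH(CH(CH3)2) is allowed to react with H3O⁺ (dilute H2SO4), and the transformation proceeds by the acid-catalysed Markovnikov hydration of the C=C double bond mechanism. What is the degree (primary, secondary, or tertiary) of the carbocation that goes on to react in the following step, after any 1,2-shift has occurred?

tertiary

Step 1: Electrophilic addition begins with the π(C=C) electrons forming a bond to the proton of H3O⁺. Following Markovnikov's rule, the resulting cation is secondary. H2O is released.
Step 2: A 1,2-hydride shift from the adjacent isopropyl carbon moves the positive charge from the secondary centre to an adjacent carbon, generating a more stable tertiary carbocation.
The cation rearranges from secondary to tertiary via a 1,2-hydride shift from the adjacent isopropyl carbon; the tertiary cation is what reacts next.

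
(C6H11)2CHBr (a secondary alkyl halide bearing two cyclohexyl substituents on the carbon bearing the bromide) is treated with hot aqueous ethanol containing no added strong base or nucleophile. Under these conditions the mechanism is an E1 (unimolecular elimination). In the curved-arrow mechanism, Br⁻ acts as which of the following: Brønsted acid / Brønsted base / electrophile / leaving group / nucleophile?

Step 1: Rate-determining heterolysis of the C–Br bond gives Br⁻ and a secondary carbocation.
Br⁻ departs with both electrons of the breaking σ-bond — that is the definition of a leaving group.

leaving group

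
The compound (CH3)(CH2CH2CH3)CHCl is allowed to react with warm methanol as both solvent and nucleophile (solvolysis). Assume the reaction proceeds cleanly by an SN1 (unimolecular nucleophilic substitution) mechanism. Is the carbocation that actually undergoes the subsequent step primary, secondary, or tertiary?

Step 1: The C–Cl bond breaks with both electrons going to the chloride; Cl⁻ leaves and a secondary carbocation remains.
No single 1,2-shift to an adjacent carbon would give a more-substituted cation, so no rearrangement occurs.

secondary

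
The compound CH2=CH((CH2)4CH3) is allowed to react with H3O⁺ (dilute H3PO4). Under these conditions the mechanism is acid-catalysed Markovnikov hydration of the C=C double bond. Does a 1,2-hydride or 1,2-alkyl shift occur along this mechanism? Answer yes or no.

The first-formed carbocation is secondary.
No single 1,2-shift to an adjacent carbon would produce a more-substituted cation than the one already present, so no rearrangement occurs.

no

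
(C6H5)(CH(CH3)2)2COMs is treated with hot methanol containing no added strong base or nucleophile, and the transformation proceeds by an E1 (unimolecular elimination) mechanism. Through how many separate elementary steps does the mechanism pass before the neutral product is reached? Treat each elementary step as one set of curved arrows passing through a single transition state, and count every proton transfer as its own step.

2

Step 1: The C–O bond breaks with both electrons going to the mesylate; MsO⁻ leaves and a tertiary carbocation remains.
(No 1,2-shift: no single shift to an adjacent carbon would give a more stable cation.)
Step 2: A methanol molecule (solvent) deprotonates a β-carbon; as the C–H bond breaks, those electrons form the new alkene π bond.
Total: 2 elementary steps.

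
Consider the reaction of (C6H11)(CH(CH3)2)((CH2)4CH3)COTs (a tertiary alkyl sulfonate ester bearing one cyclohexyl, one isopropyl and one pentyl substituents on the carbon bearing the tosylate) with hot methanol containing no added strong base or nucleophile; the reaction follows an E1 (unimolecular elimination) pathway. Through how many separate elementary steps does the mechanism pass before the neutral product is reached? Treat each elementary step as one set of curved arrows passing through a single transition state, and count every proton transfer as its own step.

2

Step 1: Ionisation: the C–O σ-bond cleaves heterolytically; both bonding electrons depart with TsO⁻, leaving a tertiary carbocation at the α-carbon.
(No 1,2-shift: no single shift to an adjacent carbon would give a more stable cation.)
Step 2: A weak base (a methanol molecule from the solvent) removes a proton from a carbon adjacent to the cationic centre; the electrons of that C–H bond become the new π(C=C) bond, giving the alkene.
Total: 2 elementary steps.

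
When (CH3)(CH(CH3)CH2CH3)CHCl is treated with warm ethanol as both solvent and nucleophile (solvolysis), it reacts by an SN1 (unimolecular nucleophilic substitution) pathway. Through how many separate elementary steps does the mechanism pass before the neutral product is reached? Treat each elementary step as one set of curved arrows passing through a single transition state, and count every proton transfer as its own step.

4

Step 1: Unassisted departure of Cl⁻ (taking the C–Cl bonding pair) generates a secondary carbocation.
Step 2: A 1,2-hydride shift from the adjacent sec-butyl carbon moves the positive charge from the secondary centre to an adjacent carbon, generating a more stable tertiary carbocation.
Step 3: CH3CH2OH donates an oxygen lone pair into the empty p orbital of the cation, giving a protonated ether (an oxonium ion).
Step 4: A second solvent molecule removes the proton on oxygen, giving the neutral ether product.
Total: 4 elementary steps.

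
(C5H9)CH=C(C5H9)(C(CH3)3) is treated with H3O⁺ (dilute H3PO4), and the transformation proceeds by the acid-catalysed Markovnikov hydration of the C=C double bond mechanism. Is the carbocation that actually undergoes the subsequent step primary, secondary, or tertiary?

tertiary

Step 1: Electrophilic addition begins with the π(C=C) electrons forming a bond to the proton of H3O⁺. Following Markovnikov's rule, the resulting cation is tertiary. H2O is released.
No single 1,2-shift to an adjacent carbon would give a more-substituted cation, so no rearrangement occurs.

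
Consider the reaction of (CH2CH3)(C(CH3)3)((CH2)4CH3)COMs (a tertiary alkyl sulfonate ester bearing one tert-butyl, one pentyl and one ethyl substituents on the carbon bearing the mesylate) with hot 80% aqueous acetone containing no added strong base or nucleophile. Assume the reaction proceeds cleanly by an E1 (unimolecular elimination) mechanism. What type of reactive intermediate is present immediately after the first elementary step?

Step 1: The C–O bond breaks with both electrons going to the mesylate; MsO⁻ leaves and a tertiary carbocation remains.
After step 1 the species present is a tertiary carbocation.

tertiary carbocation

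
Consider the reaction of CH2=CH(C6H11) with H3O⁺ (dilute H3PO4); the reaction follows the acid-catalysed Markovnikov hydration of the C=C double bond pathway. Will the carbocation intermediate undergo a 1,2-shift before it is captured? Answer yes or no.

The first-formed carbocation is secondary.
The adjacent cyclohexyl carbon already bears 2 other carbon substituents and has a hydrogen to migrate; after a 1,2-hydride shift from that carbon the positive charge sits on a tertiary centre.
Tertiary is more stable than secondary, so the shift occurs.

yes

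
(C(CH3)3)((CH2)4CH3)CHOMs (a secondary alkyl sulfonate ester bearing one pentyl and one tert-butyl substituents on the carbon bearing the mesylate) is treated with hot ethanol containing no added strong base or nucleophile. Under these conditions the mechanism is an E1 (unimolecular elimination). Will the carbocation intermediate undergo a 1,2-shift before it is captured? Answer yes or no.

yes

The first-formed carbocation is secondary.
The adjacent tert-butyl carbon has no hydrogen but bears methyl groups; migration of one methyl with its bonding pair (a 1,2-methyl shift) places the charge on a tertiary centre.
Tertiary is more stable than secondary, so the shift occurs.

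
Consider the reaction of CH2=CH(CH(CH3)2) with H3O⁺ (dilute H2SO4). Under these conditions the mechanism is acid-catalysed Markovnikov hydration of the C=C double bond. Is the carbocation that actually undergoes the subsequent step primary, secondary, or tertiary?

Step 1: The π electrons of the C=C bond attack a proton of H3O⁺; Markovnikov addition places the new C–H on the less-substituted alkene carbon, so the positive charge ends up on the more-substituted carbon — a secondary carbocation. H2O is released.
Step 2: A 1,2-hydride shift from the adjacent isopropyl carbon moves the positive charge from the secondary centre to an adjacent carbon, generating a more stable tertiary carbocation.
The cation rearranges from secondary to tertiary via a 1,2-hydride shift from the adjacent isopropyl carbon; the tertiary cation is what reacts next.

tertiary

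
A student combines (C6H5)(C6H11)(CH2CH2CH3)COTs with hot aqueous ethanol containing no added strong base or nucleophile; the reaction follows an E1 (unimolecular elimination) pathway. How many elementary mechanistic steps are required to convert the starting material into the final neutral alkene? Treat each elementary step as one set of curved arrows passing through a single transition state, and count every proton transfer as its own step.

2

Step 1: Ionisation: the C–O σ-bond cleaves heterolytically; both bonding electrons depart with TsO⁻, leaving a tertiary carbocation at the α-carbon.
(No 1,2-shift: no single shift to an adjacent carbon would give a more stable cation.)
Step 2: Loss of a β-proton to a water (or ethanol) molecule of the solvent: the C–H bonding pair collapses toward the cationic carbon to form the C=C π bond, yielding the alkene.
Total: 2 elementary steps.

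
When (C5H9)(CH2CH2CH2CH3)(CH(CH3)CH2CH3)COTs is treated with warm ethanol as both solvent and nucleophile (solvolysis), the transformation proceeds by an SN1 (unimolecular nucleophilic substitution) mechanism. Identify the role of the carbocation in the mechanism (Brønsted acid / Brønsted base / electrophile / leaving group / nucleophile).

Step 2: Nucleophilic capture: the oxygen of CH3CH2OH bonds to the cationic carbon, producing an oxonium-ion intermediate.
The carbocation accepts an electron pair into an empty or π* orbital — it is the electrophile.

electrophile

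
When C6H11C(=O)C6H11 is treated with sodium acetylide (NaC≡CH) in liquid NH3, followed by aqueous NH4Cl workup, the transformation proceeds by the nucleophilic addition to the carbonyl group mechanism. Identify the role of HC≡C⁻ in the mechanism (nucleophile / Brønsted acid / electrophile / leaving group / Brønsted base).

Step 1: A lone pair / filled orbital on HC≡C⁻ attacks the electrophilic carbonyl carbon; the π(C=O) electrons shift onto oxygen, producing a tetrahedral alkoxide intermediate.
HC≡C⁻ donates an electron pair to form a new σ-bond to carbon — it is the nucleophile.

nucleophile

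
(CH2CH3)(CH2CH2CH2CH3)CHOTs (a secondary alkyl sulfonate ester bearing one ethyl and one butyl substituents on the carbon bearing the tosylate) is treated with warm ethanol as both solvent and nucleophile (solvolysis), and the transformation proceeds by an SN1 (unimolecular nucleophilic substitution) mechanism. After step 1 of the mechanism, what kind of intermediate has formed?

secondary carbocation

Step 1: Unassisted departure of TsO⁻ (taking the C–O bonding pair) generates a secondary carbocation.
After step 1 the species present is a secondary carbocation.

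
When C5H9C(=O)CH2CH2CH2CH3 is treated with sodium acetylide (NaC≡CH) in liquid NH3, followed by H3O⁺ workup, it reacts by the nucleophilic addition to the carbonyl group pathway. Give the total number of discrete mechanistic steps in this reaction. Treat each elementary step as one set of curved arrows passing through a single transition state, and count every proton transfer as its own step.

Step 1: A lone pair / filled orbital on HC≡C⁻ attacks the electrophilic carbonyl carbon; the π(C=O) electrons shift onto oxygen, producing a tetrahedral alkoxide intermediate.
Step 2: Protonation of the alkoxide by H3O⁺ workup furnishes a propargyl alcohol.
Total: 2 elementary steps.

2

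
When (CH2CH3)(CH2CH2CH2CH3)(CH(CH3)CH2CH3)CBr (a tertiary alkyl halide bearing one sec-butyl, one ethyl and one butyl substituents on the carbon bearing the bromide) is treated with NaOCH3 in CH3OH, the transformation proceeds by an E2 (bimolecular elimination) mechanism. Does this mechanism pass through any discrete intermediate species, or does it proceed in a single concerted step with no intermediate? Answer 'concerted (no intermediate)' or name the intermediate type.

concerted (no intermediate)

Concerted anti-periplanar elimination: CH3O⁻ abstracts a β-H while Br⁻ leaves, and the C–H electrons become the new C=C π bond — all in a single transition state.
All bond changes occur in one transition state; no discrete intermediate is formed.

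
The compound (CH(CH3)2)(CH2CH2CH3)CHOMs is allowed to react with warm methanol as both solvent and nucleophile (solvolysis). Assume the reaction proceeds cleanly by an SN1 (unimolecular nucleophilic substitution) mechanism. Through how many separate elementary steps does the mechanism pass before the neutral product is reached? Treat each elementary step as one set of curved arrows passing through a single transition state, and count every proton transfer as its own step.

Step 1: Rate-determining heterolysis of the C–O bond gives MsO⁻ and a secondary carbocation.
Step 2: Carbocation rearrangement: a 1,2-hydride shift from the adjacent isopropyl carbon converts the initially-formed secondary cation into the more stable tertiary cation.
Step 3: CH3OH donates an oxygen lone pair into the empty p orbital of the cation, giving a protonated ether (an oxonium ion).
Step 4: Deprotonation of the oxonium oxygen by solvent methanol yields the neutral ether.
Total: 4 elementary steps.

4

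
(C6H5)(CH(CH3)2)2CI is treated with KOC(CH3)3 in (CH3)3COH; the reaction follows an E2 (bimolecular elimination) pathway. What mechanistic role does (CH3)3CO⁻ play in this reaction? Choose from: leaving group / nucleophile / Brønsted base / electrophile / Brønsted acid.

Step 1: The strong base (CH3)3CO⁻ removes a β-hydrogen; in the same concerted event the electrons of the breaking C–H bond form the new π(C=C) bond and the C–I σ-bond breaks, expelling I⁻. Anti-periplanar geometry; one transition state.
(CH3)3CO⁻ accepts a proton in a proton-transfer step — a Brønsted base.

Brønsted base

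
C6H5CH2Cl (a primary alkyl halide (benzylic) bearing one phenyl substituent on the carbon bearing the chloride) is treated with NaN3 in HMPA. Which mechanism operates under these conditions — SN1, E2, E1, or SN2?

Conditions: a primary substrate with a strong nucleophile in the polar aprotic solvent HMPA.
These conditions are the textbook signature of the SN2 pathway.
An unhindered substrate with a strong nucleophile in a polar aprotic solvent favours one-step backside displacement.

SN2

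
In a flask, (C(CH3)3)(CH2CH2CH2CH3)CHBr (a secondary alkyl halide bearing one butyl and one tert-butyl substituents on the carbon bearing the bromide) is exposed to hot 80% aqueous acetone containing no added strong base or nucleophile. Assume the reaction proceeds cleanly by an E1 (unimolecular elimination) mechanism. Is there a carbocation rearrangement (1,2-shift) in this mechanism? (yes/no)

yes

The first-formed carbocation is secondary.
The adjacent tert-butyl carbon has no hydrogen but bears methyl groups; migration of one methyl with its bonding pair (a 1,2-methyl shift) places the charge on a tertiary centre.
Tertiary is more stable than secondary, so the shift occurs.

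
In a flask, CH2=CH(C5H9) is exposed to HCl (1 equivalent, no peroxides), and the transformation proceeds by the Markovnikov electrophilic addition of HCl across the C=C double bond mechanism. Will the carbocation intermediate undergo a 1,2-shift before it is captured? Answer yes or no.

The first-formed carbocation is secondary.
The adjacent cyclopentyl carbon already bears 2 other carbon substituents and has a hydrogen to migrate; after a 1,2-hydride shift from that carbon the positive charge sits on a tertiary centre.
Tertiary is more stable than secondary, so the shift occurs.

yes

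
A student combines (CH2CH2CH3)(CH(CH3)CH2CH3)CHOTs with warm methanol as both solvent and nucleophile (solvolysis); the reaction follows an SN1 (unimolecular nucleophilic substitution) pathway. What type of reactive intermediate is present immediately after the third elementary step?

oxonium ion

Step 1: Unassisted departure of TsO⁻ (taking the C–O bonding pair) generates a secondary carbocation.
Step 2: A hydride (H with its bonding pair) migrates from the adjacent sec-butyl carbon to the cationic centre — a 1,2-hydride shift — upgrading the secondary cation to a tertiary one.
Step 3: CH3OH donates an oxygen lone pair into the empty p orbital of the cation, giving a protonated ether (an oxonium ion).
After step 3 the species present is an oxonium ion.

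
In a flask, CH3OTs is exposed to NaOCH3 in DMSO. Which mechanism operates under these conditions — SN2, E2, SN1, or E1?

SN2

Conditions: a methyl substrate with a strong nucleophile in the polar aprotic solvent DMSO.
These conditions are the textbook signature of the SN2 pathway.
An unhindered substrate with a strong nucleophile in a polar aprotic solvent favours one-step backside displacement.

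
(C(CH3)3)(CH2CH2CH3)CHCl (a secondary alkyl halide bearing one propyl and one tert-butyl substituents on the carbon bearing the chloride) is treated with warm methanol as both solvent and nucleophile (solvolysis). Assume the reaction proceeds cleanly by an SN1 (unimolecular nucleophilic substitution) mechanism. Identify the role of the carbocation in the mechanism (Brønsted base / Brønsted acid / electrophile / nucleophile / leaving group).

Step 3: CH3OH donates an oxygen lone pair into the empty p orbital of the cation, giving a protonated ether (an oxonium ion).
The carbocation accepts an electron pair into an empty or π* orbital — it is the electrophile.

electrophile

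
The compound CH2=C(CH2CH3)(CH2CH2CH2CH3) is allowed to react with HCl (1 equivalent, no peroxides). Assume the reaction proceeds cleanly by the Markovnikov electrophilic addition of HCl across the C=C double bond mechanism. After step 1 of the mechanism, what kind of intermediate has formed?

tertiary carbocation

Step 1: The π electrons of the C=C bond attack a proton of HCl; Markovnikov addition places the new C–H on the less-substituted alkene carbon, so the positive charge ends up on the more-substituted carbon — a tertiary carbocation. The H–Cl bond breaks heterolytically, releasing Cl⁻.
After step 1 the species present is a tertiary carbocation.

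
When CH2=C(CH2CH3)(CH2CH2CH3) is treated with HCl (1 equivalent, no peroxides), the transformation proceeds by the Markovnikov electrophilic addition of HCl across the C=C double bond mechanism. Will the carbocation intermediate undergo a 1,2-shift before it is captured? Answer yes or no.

no

The first-formed carbocation is tertiary.
No single 1,2-shift to an adjacent carbon would produce a more-substituted cation than the one already present, so no rearrangement occurs.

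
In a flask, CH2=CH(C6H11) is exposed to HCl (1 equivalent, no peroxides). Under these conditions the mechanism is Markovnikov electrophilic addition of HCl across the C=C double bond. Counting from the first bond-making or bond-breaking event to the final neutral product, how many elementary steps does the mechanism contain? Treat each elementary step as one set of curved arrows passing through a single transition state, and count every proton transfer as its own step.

Step 1: Protonation of the alkene by HCl: the π bond acts as the nucleophile and picks up H⁺, giving the more stable (Markovnikov) secondary carbocation. The H–Cl bond breaks heterolytically, releasing Cl⁻.
Step 2: A hydride (H with its bonding pair) migrates from the adjacent cyclohexyl carbon to the cationic centre — a 1,2-hydride shift — upgrading the secondary cation to a tertiary one.
Step 3: Nucleophilic attack by Cl⁻ on the carbocation completes the addition, giving R–Cl.
Total: 3 elementary steps.

3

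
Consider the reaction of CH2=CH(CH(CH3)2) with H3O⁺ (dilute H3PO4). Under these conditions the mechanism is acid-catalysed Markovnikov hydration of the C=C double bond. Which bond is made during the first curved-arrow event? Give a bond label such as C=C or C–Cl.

Step 1: The π electrons of the C=C bond attack a proton of H3O⁺; Markovnikov addition places the new C–H on the less-substituted alkene carbon, so the positive charge ends up on the more-substituted carbon — a secondary carbocation. H2O is released.
The bond formed in this step is the C–H bond.

C–H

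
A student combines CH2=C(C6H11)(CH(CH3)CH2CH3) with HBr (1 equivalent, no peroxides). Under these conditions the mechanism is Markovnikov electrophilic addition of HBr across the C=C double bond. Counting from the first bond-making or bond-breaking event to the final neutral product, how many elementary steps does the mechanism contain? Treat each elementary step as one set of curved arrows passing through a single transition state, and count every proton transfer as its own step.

Step 1: Protonation of the alkene by HBr: the π bond acts as the nucleophile and picks up H⁺, giving the more stable (Markovnikov) tertiary carbocation. The H–Br bond breaks heterolytically, releasing Br⁻.
(No 1,2-shift: no single shift to an adjacent carbon would give a more stable cation.)
Step 2: Nucleophilic attack by Br⁻ on the carbocation completes the addition, giving R–Br.
Total: 2 elementary steps.

2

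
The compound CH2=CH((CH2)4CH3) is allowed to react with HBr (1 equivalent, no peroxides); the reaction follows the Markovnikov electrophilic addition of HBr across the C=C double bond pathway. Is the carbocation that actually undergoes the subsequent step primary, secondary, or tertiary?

secondary

Step 1: Electrophilic addition begins with the π(C=C) electrons forming a bond to the proton of HBr. Following Markovnikov's rule, the resulting cation is secondary. The H–Br bond breaks heterolytically, releasing Br⁻.
No single 1,2-shift to an adjacent carbon would give a more-substituted cation, so no rearrangement occurs.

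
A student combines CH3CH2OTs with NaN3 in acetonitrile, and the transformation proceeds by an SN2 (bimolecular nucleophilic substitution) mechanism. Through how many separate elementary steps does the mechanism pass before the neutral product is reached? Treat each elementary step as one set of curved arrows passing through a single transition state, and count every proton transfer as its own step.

Step 1: Backside attack by N3⁻ on the carbon bearing the tosylate: the new C–N bond forms as the C–O bond breaks, with Walden inversion at carbon.
Total: 1 elementary step.

1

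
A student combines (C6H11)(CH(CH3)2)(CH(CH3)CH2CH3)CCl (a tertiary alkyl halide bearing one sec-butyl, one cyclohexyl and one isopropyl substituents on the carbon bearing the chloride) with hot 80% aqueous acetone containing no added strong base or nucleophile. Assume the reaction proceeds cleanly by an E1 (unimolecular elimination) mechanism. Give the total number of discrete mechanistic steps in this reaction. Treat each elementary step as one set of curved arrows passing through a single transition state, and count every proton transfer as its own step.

Step 1: Ionisation: the C–Cl σ-bond cleaves heterolytically; both bonding electrons depart with Cl⁻, leaving a tertiary carbocation at the α-carbon.
(No 1,2-shift: no single shift to an adjacent carbon would give a more stable cation.)
Step 2: A weak base (a water molecule from the solvent) removes a proton from a carbon adjacent to the cationic centre; the electrons of that C–H bond become the new π(C=C) bond, giving the alkene.
Total: 2 elementary steps.

2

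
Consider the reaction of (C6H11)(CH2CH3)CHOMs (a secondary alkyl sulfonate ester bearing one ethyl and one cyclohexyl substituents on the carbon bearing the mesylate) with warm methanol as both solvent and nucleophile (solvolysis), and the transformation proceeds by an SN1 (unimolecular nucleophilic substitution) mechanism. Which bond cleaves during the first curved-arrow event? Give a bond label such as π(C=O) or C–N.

Step 1: Rate-determining heterolysis of the C–O bond gives MsO⁻ and a secondary carbocation.
The bond broken in this step is the C–O bond.

C–O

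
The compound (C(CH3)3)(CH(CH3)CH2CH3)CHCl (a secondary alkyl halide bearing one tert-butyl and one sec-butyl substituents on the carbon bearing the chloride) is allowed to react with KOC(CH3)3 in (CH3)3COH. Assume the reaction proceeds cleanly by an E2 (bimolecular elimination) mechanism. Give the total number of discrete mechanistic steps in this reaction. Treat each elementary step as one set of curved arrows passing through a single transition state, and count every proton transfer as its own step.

Step 1: The strong base (CH3)3CO⁻ removes a β-hydrogen; in the same concerted event the electrons of the breaking C–H bond form the new π(C=C) bond and the C–Cl σ-bond breaks, expelling Cl⁻. Anti-periplanar geometry; one transition state.
Total: 1 elementary step.

1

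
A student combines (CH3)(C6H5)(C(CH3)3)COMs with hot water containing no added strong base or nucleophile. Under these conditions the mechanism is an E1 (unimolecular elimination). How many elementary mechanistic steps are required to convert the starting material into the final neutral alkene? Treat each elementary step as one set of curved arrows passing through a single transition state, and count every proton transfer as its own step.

2

Step 1: The C–O bond breaks with both electrons going to the mesylate; MsO⁻ leaves and a tertiary carbocation remains.
(No 1,2-shift: no single shift to an adjacent carbon would give a more stable cation.)
Step 2: A weak base (a water molecule from the solvent) removes a proton from a carbon adjacent to the cationic centre; the electrons of that C–H bond become the new π(C=C) bond, giving the alkene.
Total: 2 elementary steps.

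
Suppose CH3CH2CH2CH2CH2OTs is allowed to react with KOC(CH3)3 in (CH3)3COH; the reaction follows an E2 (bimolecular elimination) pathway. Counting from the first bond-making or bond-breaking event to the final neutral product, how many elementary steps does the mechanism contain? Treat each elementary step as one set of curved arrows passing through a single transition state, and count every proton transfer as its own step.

Step 1: In one step, (CH3)3CO⁻ pulls off a β-proton, the C–O bond cleaves, and a C=C double bond forms between the α- and β-carbons (E2, anti elimination).
Total: 1 elementary step.

1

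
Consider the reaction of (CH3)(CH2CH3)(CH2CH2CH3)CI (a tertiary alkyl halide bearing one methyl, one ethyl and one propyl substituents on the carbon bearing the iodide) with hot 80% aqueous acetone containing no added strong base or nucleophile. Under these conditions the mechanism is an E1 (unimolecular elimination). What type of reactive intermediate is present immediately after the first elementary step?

Step 1: Rate-determining heterolysis of the C–I bond gives I⁻ and a tertiary carbocation.
After step 1 the species present is a tertiary carbocation.

tertiary carbocation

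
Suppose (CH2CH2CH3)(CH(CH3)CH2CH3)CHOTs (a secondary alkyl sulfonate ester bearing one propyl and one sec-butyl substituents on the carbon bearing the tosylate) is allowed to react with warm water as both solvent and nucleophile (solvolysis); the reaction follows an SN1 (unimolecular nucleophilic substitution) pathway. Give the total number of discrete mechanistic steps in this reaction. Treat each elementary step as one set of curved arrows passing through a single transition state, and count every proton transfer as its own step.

4

Step 1: Ionisation: the C–O σ-bond cleaves heterolytically; both bonding electrons depart with TsO⁻, leaving a secondary carbocation at the α-carbon.
Step 2: A 1,2-hydride shift from the adjacent sec-butyl carbon moves the positive charge from the secondary centre to an adjacent carbon, generating a more stable tertiary carbocation.
Step 3: A lone pair on the oxygen of H2O attacks the carbocation, forming a new C–O σ-bond and an oxonium ion.
Step 4: Proton transfer from the O–H of the oxonium ion to a solvent molecule delivers the neutral alcohol.
Total: 4 elementary steps.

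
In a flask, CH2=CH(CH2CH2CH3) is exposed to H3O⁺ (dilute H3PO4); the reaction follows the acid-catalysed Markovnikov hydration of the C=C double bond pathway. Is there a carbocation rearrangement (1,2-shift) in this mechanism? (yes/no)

The first-formed carbocation is secondary.
No single 1,2-shift to an adjacent carbon would produce a more-substituted cation than the one already present, so no rearrangement occurs.

no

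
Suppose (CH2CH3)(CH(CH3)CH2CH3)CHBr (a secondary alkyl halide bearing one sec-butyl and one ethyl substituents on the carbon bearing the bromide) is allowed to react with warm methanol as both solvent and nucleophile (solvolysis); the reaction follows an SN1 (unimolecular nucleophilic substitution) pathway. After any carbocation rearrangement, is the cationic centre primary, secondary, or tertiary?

Step 1: Unassisted departure of Br⁻ (taking the C–Br bonding pair) generates a secondary carbocation.
Step 2: Carbocation rearrangement: a 1,2-hydride shift from the adjacent sec-butyl carbon converts the initially-formed secondary cation into the more stable tertiary cation.
The cation rearranges from secondary to tertiary via a 1,2-hydride shift from the adjacent sec-butyl carbon; the tertiary cation is what reacts next.

tertiary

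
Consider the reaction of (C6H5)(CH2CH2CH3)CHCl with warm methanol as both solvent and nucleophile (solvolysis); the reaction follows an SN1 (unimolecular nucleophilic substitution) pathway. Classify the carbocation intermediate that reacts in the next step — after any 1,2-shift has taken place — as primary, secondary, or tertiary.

Step 1: The C–Cl bond breaks with both electrons going to the chloride; Cl⁻ leaves and a secondary carbocation remains.
No single 1,2-shift to an adjacent carbon would give a more-substituted cation, so no rearrangement occurs.

secondary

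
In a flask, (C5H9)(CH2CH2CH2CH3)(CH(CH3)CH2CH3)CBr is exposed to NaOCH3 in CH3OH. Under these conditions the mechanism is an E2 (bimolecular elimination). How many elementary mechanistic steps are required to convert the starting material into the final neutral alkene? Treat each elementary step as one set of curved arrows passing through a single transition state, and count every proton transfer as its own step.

Step 1: Concerted anti-periplanar elimination: CH3O⁻ abstracts a β-H while Br⁻ leaves, and the C–H electrons become the new C=C π bond — all in a single transition state.
Total: 1 elementary step.

1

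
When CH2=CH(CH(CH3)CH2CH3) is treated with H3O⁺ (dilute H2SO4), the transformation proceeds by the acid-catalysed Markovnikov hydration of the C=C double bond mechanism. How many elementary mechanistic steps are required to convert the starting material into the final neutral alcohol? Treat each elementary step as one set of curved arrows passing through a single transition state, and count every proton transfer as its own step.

Step 1: Electrophilic addition begins with the π(C=C) electrons forming a bond to the proton of H3O⁺. Following Markovnikov's rule, the resulting cation is secondary. H2O is released.
Step 2: A hydride (H with its bonding pair) migrates from the adjacent sec-butyl carbon to the cationic centre — a 1,2-hydride shift — upgrading the secondary cation to a tertiary one.
Step 3: Water acts as the nucleophile: an oxygen lone pair bonds to the cationic carbon, giving an oxonium-ion intermediate.
Step 4: Deprotonation of the oxonium ion by a water molecule delivers the neutral alcohol and regenerates the acid catalyst.
Total: 4 elementary steps.

4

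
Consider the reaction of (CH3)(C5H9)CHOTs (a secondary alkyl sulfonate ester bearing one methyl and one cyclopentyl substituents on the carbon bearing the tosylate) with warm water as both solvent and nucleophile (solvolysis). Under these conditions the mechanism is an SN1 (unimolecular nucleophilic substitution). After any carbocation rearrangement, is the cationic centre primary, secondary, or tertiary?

Step 1: Ionisation: the C–O σ-bond cleaves heterolytically; both bonding electrons depart with TsO⁻, leaving a secondary carbocation at the α-carbon.
Step 2: A 1,2-hydride shift from the adjacent cyclopentyl carbon moves the positive charge from the secondary centre to an adjacent carbon, generating a more stable tertiary carbocation.
The cation rearranges from secondary to tertiary via a 1,2-hydride shift from the adjacent cyclopentyl carbon; the tertiary cation is what reacts next.

tertiary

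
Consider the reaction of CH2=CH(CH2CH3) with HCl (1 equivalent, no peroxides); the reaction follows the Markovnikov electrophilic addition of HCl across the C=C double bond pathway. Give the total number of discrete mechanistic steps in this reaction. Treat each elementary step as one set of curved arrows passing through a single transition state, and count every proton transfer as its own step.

Step 1: The π electrons of the C=C bond attack a proton of HCl; Markovnikov addition places the new C–H on the less-substituted alkene carbon, so the positive charge ends up on the more-substituted carbon — a secondary carbocation. The H–Cl bond breaks heterolytically, releasing Cl⁻.
(No 1,2-shift: no single shift to an adjacent carbon would give a more stable cation.)
Step 2: Cl⁻ captures the cation: a lone pair on Cl⁻ fills the empty p orbital, producing the alkyl halide product.
Total: 2 elementary steps.

2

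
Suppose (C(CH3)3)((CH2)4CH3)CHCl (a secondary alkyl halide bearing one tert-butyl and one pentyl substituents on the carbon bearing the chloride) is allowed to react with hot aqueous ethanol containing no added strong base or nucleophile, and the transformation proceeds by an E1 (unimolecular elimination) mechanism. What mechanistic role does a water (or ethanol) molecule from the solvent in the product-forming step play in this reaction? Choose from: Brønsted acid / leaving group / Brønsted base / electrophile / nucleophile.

Brønsted base

Step 3: Loss of a β-proton to a water (or ethanol) molecule of the solvent: the C–H bonding pair collapses toward the cationic carbon to form the C=C π bond, yielding the alkene.
A water (or ethanol) molecule from the solvent in the product-forming step accepts a proton in a proton-transfer step — a Brønsted base.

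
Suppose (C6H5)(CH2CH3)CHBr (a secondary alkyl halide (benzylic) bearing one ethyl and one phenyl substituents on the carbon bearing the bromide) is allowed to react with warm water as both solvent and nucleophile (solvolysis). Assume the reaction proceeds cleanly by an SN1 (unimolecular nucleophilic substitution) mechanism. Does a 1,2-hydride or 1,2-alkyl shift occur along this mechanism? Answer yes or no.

no

The first-formed carbocation is secondary.
No single 1,2-shift to an adjacent carbon would produce a more-substituted cation than the one already present, so no rearrangement occurs.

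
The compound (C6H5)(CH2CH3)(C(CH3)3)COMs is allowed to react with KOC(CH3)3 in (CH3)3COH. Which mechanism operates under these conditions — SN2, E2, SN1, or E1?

E2

Conditions: a strong/bulky base with a tertiary substrate bearing a β-hydrogen.
These conditions are the textbook signature of the E2 pathway.
A strong (often hindered) base removes a β-H in concert with loss of the leaving group — bimolecular elimination.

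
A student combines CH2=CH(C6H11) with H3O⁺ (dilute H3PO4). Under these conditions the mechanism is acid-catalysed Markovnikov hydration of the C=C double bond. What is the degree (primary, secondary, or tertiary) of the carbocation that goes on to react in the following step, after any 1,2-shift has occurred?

tertiary

Step 1: The π electrons of the C=C bond attack a proton of H3O⁺; Markovnikov addition places the new C–H on the less-substituted alkene carbon, so the positive charge ends up on the more-substituted carbon — a secondary carbocation. H2O is released.
Step 2: Carbocation rearrangement: a 1,2-hydride shift from the adjacent cyclohexyl carbon converts the initially-formed secondary cation into the more stable tertiary cation.
The cation rearranges from secondary to tertiary via a 1,2-hydride shift from the adjacent cyclohexyl carbon; the tertiary cation is what reacts next.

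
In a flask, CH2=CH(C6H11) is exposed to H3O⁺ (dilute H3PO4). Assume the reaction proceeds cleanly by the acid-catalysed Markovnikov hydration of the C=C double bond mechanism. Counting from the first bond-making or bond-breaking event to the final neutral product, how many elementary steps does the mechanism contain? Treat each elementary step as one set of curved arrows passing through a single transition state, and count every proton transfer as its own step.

4

Step 1: Protonation of the alkene by H3O⁺: the π bond acts as the nucleophile and picks up H⁺, giving the more stable (Markovnikov) secondary carbocation. H2O is released.
Step 2: A 1,2-hydride shift from the adjacent cyclohexyl carbon moves the positive charge from the secondary centre to an adjacent carbon, generating a more stable tertiary carbocation.
Step 3: Nucleophilic capture of the cation by H2O produces the protonated alcohol (an oxonium ion).
Step 4: Deprotonation of the oxonium ion by a water molecule delivers the neutral alcohol and regenerates the acid catalyst.
Total: 4 elementary steps.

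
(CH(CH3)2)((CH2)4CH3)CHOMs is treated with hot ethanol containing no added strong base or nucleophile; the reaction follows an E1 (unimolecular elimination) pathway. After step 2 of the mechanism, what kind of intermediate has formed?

tertiary carbocation

Step 1: Rate-determining heterolysis of the C–O bond gives MsO⁻ and a secondary carbocation.
Step 2: A 1,2-hydride shift from the adjacent isopropyl carbon moves the positive charge from the secondary centre to an adjacent carbon, generating a more stable tertiary carbocation.
After step 2 the species present is a tertiary carbocation.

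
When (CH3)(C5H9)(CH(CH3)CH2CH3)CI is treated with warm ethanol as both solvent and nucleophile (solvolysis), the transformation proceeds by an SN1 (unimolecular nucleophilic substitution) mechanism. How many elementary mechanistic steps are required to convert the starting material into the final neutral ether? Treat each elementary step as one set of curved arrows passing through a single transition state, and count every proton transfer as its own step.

3

Step 1: Rate-determining heterolysis of the C–I bond gives I⁻ and a tertiary carbocation.
(No 1,2-shift: no single shift to an adjacent carbon would give a more stable cation.)
Step 2: CH3CH2OH donates an oxygen lone pair into the empty p orbital of the cation, giving a protonated ether (an oxonium ion).
Step 3: A second solvent molecule removes the proton on oxygen, giving the neutral ether product.
Total: 3 elementary steps.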